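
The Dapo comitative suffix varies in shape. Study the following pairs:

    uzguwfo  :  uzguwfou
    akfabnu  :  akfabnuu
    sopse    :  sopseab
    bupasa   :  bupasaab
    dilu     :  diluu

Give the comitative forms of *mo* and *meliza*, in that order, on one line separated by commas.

The alternation tracks the last vowel of the stem — -u when the last vowel of the stem is a rounded vowel (*uzguwfo*, *akfabnu*, *dilu*); -ab when the last vowel of the stem is an unrounded vowel (*sopse*, *bupasa*).
*mo* — last vowel /o/ (a rounded vowel) → -u → *mou*.
*meliza*: last vowel = /a/, an unrounded vowel → -ab → *melizaab*.

mou, melizaab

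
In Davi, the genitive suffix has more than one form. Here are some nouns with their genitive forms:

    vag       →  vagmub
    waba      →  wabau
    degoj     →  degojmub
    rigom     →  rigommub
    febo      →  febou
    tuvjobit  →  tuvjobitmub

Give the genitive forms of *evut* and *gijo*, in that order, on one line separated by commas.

evutmub, gijou

The alternation tracks the final sound of the stem — -mub when the stem ends in a consonant (*vag*, *degoj*, *rigom*, *tuvjobit*); -u when the stem ends in a vowel (*waba*, *febo*).
*evut*: final sound = /t/, a consonant → -mub → *evutmub*.
*gijo* — final sound /o/ (a vowel) → -u → *gijou*.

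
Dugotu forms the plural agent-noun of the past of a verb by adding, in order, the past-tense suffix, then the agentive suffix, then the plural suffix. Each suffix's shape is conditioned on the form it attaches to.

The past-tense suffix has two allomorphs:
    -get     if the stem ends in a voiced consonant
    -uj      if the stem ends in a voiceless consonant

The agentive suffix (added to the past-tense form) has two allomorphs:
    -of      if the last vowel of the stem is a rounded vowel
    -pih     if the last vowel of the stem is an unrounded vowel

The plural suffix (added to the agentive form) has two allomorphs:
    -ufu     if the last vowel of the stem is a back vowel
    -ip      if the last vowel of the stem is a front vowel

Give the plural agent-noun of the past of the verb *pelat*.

*pelat* — final consonant /t/ (voiceless) → -uj → *pelatuj*.
The last vowel of the past-tense form *pelatuj* is /u/, which is a rounded vowel, so the agentive suffix is -of, giving *pelatujof*.
The last vowel of the agentive form *pelatujof* is /o/, which is a back vowel, so the plural suffix is -ufu, giving *pelatujofufu*.

pelatujofufu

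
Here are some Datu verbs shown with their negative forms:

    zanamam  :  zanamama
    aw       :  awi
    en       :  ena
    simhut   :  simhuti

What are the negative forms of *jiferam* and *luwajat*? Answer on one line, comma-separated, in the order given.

The alternation tracks the final consonant of the stem — -a when the stem ends in a nasal (*zanamam*, *en*); -i when the stem ends in a non-nasal consonant (*aw*, *simhut*).
*jiferam*: final consonant = /m/, a nasal → -a → *jiferama*.
The final consonant of *luwajat* is /t/, which is non-nasal, so the suffix is -i, giving *luwajati*.

jiferama, luwajati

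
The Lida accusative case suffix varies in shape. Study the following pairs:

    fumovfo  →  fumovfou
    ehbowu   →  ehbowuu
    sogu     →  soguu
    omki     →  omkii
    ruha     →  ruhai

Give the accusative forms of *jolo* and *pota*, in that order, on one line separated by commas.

jolou, potai

The pattern is rounding harmony: -u when the last vowel of the stem is a rounded vowel (*fumovfo*, *ehbowu*, *sogu*); -i when the last vowel of the stem is an unrounded vowel (*omki*, *ruha*).
*jolo*: last vowel = /o/, a rounded vowel → -u → *jolou*.
*pota*: last vowel = /a/, an unrounded vowel → -i → *potai*.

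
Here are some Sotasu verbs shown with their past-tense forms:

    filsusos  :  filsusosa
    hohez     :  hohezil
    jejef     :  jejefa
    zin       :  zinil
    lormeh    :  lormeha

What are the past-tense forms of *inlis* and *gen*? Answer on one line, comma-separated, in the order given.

inlisa, genil

The alternation tracks the final consonant of the stem — -a when the stem ends in a voiceless consonant (*filsusos*, *jejef*, *lormeh*); -il when the stem ends in a voiced consonant (*hohez*, *zin*).
Since the final consonant of *inlis* is /s/ (voiceless), it takes -a, giving *inlisa*.
The final consonant of *gen* is /n/, which is voiced, so the suffix is -il, giving *genil*.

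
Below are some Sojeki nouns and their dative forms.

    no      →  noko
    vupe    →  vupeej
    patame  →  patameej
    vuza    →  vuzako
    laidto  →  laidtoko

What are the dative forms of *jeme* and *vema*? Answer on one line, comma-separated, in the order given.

Looking at the last vowel of each stem: -ej when the last vowel of the stem is a front vowel (*vupe*, *patame*); -ko when the last vowel of the stem is a back vowel (*no*, *vuza*, *laidto*).
The last vowel of *jeme* is /e/, which is a front vowel, so the suffix is -ej, giving *jemeej*.
Since the last vowel of *vema* is /a/ (a back vowel), it takes -ko, giving *vemako*.

jemeej, vemako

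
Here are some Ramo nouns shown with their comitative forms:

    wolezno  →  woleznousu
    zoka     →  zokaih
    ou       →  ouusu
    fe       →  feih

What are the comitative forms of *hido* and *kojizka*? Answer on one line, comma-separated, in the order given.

hidousu, kojizkaih

Looking at the last vowel of each stem: -usu when the last vowel of the stem is a rounded vowel (*wolezno*, *ou*); -ih when the last vowel of the stem is an unrounded vowel (*zoka*, *fe*).
Since the last vowel of *hido* is /o/ (a rounded vowel), it takes -usu, giving *hidousu*.
Since the last vowel of *kojizka* is /a/ (an unrounded vowel), it takes -ih, giving *kojizkaih*.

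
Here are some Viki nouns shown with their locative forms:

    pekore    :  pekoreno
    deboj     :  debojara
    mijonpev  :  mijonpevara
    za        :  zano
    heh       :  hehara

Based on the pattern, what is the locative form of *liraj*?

Looking at the final sound of each stem: -ara when the stem ends in a consonant (*deboj*, *mijonpev*, *heh*); -no when the stem ends in a vowel (*pekore*, *za*).
Since the final sound of *liraj* is /j/ (a consonant), it takes -ara, giving *lirajara*.

lirajara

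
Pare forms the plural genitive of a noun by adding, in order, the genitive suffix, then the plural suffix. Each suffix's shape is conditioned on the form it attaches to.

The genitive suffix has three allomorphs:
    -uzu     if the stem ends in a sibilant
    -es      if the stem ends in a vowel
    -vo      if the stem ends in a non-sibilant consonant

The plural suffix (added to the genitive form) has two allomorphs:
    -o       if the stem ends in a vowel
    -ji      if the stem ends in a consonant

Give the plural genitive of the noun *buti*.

butiesji

*buti* — final sound /i/ (a vowel) → -es → *buties*.
The final sound of the genitive form *buties* is /s/, which is a consonant, so the plural suffix is -ji, giving *butiesji*.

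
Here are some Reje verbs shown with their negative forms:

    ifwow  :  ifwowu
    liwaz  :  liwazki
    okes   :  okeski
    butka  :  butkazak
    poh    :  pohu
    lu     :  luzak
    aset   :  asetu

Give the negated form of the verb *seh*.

The suffix is conditioned by the final sound: -ki when the stem ends in a sibilant (*liwaz*, *okes*); -u when the stem ends in a non-sibilant consonant (*ifwow*, *poh*, *aset*); -zak when the stem ends in a vowel (*butka*, *lu*).
The final sound of *seh* is /h/, which is a non-sibilant consonant, so the suffix is -u, giving *sehu*.

sehu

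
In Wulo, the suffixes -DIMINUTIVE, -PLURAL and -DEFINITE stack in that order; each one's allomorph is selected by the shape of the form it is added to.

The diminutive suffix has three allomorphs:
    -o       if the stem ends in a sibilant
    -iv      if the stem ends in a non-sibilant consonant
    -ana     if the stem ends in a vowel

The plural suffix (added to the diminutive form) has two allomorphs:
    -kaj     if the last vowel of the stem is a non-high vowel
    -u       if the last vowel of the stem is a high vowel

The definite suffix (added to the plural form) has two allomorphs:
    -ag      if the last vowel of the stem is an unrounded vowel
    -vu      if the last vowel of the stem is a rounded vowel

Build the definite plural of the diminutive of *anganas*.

Since the final sound of *anganas* is /s/ (a sibilant), it takes -o, giving *anganaso*.
The last vowel of the diminutive form *anganaso* is /o/, which is a non-high vowel, so the plural suffix is -kaj, giving *anganasokaj*.
Since the last vowel of the plural form *anganasokaj* is /a/ (an unrounded vowel), it takes -ag, giving *anganasokajag*.

anganasokajag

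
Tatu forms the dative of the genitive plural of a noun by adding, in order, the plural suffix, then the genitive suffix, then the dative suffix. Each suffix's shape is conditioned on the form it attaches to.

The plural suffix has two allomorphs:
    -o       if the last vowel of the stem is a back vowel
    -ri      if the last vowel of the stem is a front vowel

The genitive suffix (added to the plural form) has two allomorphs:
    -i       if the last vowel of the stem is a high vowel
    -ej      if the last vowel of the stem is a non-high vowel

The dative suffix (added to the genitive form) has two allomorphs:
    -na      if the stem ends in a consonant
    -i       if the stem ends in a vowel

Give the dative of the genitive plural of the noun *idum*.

*idum* — last vowel /u/ (a back vowel) → -o → *idumo*.
The plural form *idumo* — last vowel /o/ (a non-high vowel) → -ej → *idumoej*.
The final sound of the genitive form *idumoej* is /j/, which is a consonant, so the dative suffix is -na, giving *idumoejna*.

idumoejna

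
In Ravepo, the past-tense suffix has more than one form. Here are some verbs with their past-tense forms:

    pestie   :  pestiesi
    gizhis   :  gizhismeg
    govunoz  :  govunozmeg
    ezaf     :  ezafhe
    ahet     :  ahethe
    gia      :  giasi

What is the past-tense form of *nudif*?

Looking at the final sound of each stem: -meg when the stem ends in a sibilant (*gizhis*, *govunoz*); -he when the stem ends in a non-sibilant consonant (*ezaf*, *ahet*); -si when the stem ends in a vowel (*pestie*, *gia*).
*nudif*: final sound = /f/, a non-sibilant consonant → -he → *nudifhe*.

nudifhe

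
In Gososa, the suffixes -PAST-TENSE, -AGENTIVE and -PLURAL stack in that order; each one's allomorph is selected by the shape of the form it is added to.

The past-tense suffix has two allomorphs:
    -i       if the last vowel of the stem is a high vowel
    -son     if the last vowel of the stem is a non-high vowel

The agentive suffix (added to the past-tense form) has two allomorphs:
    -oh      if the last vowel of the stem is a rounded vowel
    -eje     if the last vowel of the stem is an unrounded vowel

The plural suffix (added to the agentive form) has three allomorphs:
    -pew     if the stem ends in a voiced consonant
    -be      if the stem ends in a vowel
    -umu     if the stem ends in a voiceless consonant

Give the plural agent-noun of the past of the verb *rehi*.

rehiiejebe

The last vowel of *rehi* is /i/, which is a high vowel, so the past-tense suffix is -i, giving *rehii*.
The past-tense form *rehii* — last vowel /i/ (an unrounded vowel) → -eje → *rehiieje*.
The agentive form *rehiieje*: final sound = /e/, a vowel → -be → *rehiiejebe*.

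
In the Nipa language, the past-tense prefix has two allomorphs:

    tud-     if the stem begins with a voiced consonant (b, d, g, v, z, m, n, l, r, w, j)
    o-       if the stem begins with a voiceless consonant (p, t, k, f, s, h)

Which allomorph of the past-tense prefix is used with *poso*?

o-

Since the first consonant of *poso* is /p/ (voiceless), it takes o-.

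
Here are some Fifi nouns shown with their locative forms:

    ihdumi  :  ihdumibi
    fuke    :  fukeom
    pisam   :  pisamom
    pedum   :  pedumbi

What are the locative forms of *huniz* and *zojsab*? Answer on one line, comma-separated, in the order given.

The pattern is height harmony: -bi when the last vowel of the stem is a high vowel (*ihdumi*, *pedum*); -om when the last vowel of the stem is a non-high vowel (*fuke*, *pisam*).
The last vowel of *huniz* is /i/, which is a high vowel, so the suffix is -bi, giving *hunizbi*.
*zojsab* — last vowel /a/ (a non-high vowel) → -om → *zojsabom*.

hunizbi, zojsabom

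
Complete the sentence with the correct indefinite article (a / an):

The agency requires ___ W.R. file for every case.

a

The indefinite article is chosen by the initial *sound* of the following word, not its spelling.
The initialism *W.R.* is read letter by letter; the first letter, W, is pronounced /ˈdʌbəl.juː/, which begins with a consonant sound.
So the article is *a*: The agency requires a W.R. file for every case.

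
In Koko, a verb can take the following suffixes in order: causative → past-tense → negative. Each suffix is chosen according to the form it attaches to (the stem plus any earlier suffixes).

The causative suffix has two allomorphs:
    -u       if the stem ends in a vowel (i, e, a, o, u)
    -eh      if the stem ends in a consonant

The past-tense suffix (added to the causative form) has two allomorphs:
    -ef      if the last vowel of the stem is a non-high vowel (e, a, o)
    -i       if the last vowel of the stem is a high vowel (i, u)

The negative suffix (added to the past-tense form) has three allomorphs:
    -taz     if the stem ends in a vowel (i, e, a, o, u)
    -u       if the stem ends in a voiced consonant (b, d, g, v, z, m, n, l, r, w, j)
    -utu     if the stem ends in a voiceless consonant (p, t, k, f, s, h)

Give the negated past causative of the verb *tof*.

tofehefutu

Since the final sound of *tof* is /f/ (a consonant), it takes -eh, giving *tofeh*.
The last vowel of the causative form *tofeh* is /e/, which is a non-high vowel, so the past-tense suffix is -ef, giving *tofehef*.
The past-tense form *tofehef*: final sound = /f/, a voiceless consonant → -utu → *tofehefutu*.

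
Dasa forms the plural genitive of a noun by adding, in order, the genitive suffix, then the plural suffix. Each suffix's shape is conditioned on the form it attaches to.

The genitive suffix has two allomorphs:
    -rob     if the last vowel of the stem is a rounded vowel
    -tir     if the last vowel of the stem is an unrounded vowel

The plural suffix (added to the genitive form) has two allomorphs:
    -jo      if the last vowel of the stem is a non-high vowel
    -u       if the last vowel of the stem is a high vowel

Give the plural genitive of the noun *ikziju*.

*ikziju*: last vowel = /u/, a rounded vowel → -rob → *ikzijurob*.
The genitive form *ikzijurob* — last vowel /o/ (a non-high vowel) → -jo → *ikzijurobjo*.

ikzijurobjo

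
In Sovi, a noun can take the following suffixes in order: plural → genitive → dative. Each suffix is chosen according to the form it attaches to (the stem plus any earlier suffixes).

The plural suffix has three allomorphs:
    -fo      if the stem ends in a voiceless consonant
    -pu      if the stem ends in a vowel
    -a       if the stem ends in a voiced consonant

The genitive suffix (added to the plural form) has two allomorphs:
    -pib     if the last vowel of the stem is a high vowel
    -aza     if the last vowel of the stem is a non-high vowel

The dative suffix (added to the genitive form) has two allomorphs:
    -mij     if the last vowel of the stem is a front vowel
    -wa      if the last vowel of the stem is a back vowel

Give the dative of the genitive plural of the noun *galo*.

*galo*: final sound = /o/, a vowel → -pu → *galopu*.
The plural form *galopu*: last vowel = /u/, a high vowel → -pib → *galopupib*.
Since the last vowel of the genitive form *galopupib* is /i/ (a front vowel), it takes -mij, giving *galopupibmij*.

galopupibmij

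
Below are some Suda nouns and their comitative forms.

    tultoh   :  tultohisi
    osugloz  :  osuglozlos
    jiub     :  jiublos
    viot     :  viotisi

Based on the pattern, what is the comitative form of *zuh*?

Looking at the final consonant of each stem: -isi when the stem ends in a voiceless consonant (*tultoh*, *viot*); -los when the stem ends in a voiced consonant (*osugloz*, *jiub*).
*zuh* — final consonant /h/ (voiceless) → -isi → *zuhisi*.

zuhisi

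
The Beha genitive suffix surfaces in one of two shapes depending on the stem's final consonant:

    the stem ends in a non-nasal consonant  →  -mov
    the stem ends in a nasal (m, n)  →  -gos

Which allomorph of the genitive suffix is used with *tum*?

*tum*: final consonant = /m/, a nasal → -gos.

-gos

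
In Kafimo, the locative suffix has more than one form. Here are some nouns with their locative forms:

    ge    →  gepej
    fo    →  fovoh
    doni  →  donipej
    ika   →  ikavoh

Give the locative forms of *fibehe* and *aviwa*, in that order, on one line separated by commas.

The pattern is front/back vowel harmony: -pej when the last vowel of the stem is a front vowel (*ge*, *doni*); -voh when the last vowel of the stem is a back vowel (*fo*, *ika*).
Since the last vowel of *fibehe* is /e/ (a front vowel), it takes -pej, giving *fibehepej*.
*aviwa*: last vowel = /a/, a back vowel → -voh → *aviwavoh*.

fibehepej, aviwavoh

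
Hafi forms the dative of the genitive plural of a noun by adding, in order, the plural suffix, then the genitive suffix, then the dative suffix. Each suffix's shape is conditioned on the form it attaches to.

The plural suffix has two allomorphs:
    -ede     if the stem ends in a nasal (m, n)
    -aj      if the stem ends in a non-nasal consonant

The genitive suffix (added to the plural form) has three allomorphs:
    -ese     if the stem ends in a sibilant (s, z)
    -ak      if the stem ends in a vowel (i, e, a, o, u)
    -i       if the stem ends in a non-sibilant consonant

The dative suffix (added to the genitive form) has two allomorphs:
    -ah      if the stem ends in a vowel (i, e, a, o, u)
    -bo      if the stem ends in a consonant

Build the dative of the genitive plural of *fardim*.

fardimedeakbo

*fardim* — final consonant /m/ (a nasal) → -ede → *fardimede*.
The plural form *fardimede*: final sound = /e/, a vowel → -ak → *fardimedeak*.
Since the final sound of the genitive form *fardimedeak* is /k/ (a consonant), it takes -bo, giving *fardimedeakbo*.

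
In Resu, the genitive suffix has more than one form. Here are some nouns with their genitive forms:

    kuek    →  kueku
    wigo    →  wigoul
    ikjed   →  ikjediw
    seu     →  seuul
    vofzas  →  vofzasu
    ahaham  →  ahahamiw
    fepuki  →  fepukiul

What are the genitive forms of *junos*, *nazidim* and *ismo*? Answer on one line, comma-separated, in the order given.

junosu, nazidimiw, ismoul

The pattern is voicing of the final sound: -u when the stem ends in a voiceless consonant (*kuek*, *vofzas*); -iw when the stem ends in a voiced consonant (*ikjed*, *ahaham*); -ul when the stem ends in a vowel (*wigo*, *seu*, *fepuki*).
Since the final sound of *junos* is /s/ (a voiceless consonant), it takes -u, giving *junosu*.
The final sound of *nazidim* is /m/, which is a voiced consonant, so the suffix is -iw, giving *nazidimiw*.
*ismo*: final sound = /o/, a vowel → -ul → *ismoul*.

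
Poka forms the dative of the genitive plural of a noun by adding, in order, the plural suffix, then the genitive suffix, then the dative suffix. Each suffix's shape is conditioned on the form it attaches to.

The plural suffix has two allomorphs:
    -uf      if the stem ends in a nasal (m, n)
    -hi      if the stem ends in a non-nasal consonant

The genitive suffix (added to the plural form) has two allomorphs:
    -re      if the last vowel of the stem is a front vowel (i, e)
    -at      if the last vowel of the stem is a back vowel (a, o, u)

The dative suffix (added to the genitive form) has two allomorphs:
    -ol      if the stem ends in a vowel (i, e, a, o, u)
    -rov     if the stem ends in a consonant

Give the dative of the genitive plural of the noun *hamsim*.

hamsimufatrov

*hamsim*: final consonant = /m/, a nasal → -uf → *hamsimuf*.
Since the last vowel of the plural form *hamsimuf* is /u/ (a back vowel), it takes -at, giving *hamsimufat*.
The genitive form *hamsimufat*: final sound = /t/, a consonant → -rov → *hamsimufatrov*.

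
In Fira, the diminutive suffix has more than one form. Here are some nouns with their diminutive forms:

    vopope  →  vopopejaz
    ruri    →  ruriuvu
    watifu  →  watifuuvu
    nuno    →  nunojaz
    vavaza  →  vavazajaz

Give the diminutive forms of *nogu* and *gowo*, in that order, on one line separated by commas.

noguuvu, gowojaz

The pattern is height harmony: -uvu when the last vowel of the stem is a high vowel (*ruri*, *watifu*); -jaz when the last vowel of the stem is a non-high vowel (*vopope*, *nuno*, *vavaza*).
*nogu*: last vowel = /u/, a high vowel → -uvu → *noguuvu*.
The last vowel of *gowo* is /o/, which is a non-high vowel, so the suffix is -jaz, giving *gowojaz*.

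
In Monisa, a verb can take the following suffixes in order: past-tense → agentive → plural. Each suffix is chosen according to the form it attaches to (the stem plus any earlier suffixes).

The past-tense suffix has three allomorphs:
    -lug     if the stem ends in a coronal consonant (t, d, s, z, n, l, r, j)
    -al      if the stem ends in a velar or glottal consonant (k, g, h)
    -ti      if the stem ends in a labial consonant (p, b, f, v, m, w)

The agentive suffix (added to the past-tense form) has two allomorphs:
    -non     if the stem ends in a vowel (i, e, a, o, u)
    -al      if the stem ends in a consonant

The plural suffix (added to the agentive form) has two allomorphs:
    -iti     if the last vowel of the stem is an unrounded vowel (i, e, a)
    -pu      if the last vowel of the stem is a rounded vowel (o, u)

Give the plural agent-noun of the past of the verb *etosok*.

etosokalaliti

*etosok* — final consonant /k/ (velar/glottal) → -al → *etosokal*.
Since the final sound of the past-tense form *etosokal* is /l/ (a consonant), it takes -al, giving *etosokalal*.
The agentive form *etosokalal* — last vowel /a/ (an unrounded vowel) → -iti → *etosokalaliti*.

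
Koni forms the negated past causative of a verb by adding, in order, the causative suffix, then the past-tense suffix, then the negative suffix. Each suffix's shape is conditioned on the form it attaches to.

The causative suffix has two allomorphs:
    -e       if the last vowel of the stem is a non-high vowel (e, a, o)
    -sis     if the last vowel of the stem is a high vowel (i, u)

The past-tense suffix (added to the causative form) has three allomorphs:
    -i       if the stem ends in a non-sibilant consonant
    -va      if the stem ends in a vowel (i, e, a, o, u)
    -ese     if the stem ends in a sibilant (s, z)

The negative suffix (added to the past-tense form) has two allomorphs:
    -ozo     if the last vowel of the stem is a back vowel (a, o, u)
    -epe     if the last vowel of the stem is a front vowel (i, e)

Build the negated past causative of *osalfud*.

*osalfud*: last vowel = /u/, a high vowel → -sis → *osalfudsis*.
The causative form *osalfudsis*: final sound = /s/, a sibilant → -ese → *osalfudsisese*.
Since the last vowel of the past-tense form *osalfudsisese* is /e/ (a front vowel), it takes -epe, giving *osalfudsiseseepe*.

osalfudsiseseepe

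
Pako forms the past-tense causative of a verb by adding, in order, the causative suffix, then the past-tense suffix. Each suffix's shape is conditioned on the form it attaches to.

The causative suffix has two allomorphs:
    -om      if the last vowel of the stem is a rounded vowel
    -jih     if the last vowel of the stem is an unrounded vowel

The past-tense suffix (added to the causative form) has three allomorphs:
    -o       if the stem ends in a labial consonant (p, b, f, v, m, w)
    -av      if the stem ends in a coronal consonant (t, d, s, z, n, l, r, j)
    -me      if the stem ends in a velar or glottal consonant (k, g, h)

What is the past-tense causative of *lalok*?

lalokomo

*lalok*: last vowel = /o/, a rounded vowel → -om → *lalokom*.
Since the final consonant of the causative form *lalokom* is /m/ (labial), it takes -o, giving *lalokomo*.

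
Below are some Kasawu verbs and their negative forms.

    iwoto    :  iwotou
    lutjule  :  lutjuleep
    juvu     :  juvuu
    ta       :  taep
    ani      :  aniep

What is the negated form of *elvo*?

The pattern is rounding harmony: -u when the last vowel of the stem is a rounded vowel (*iwoto*, *juvu*); -ep when the last vowel of the stem is an unrounded vowel (*lutjule*, *ta*, *ani*).
*elvo* — last vowel /o/ (a rounded vowel) → -u → *elvou*.

elvou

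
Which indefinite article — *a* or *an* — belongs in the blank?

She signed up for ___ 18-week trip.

The indefinite article is chosen by the initial *sound* of the following word, not its spelling.
The number *18* is spoken "eighteen", beginning with /ˌeɪˈtiːn/ — a vowel sound.
So the article is *an*: She signed up for an 18-week trip.

an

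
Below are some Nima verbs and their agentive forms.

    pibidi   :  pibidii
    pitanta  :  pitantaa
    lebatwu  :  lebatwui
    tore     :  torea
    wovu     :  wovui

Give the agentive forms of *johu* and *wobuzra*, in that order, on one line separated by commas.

johui, wobuzraa

The suffix is conditioned by the last vowel: -i when the last vowel of the stem is a high vowel (*pibidi*, *lebatwu*, *wovu*); -a when the last vowel of the stem is a non-high vowel (*pitanta*, *tore*).
*johu*: last vowel = /u/, a high vowel → -i → *johui*.
Since the last vowel of *wobuzra* is /a/ (a non-high vowel), it takes -a, giving *wobuzraa*.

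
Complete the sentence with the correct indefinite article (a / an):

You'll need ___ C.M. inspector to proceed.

The indefinite article is chosen by the initial *sound* of the following word, not its spelling.
The initialism *C.M.* is read letter by letter; the first letter, C, is pronounced /siː/, which begins with a consonant sound.
So the article is *a*: You'll need a C.M. inspector to proceed.

a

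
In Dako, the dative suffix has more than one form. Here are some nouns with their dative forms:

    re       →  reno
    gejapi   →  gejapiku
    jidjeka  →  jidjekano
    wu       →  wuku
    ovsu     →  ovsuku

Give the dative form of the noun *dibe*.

dibeno

The alternation tracks the last vowel of the stem — -ku when the last vowel of the stem is a high vowel (*gejapi*, *wu*, *ovsu*); -no when the last vowel of the stem is a non-high vowel (*re*, *jidjeka*).
The last vowel of *dibe* is /e/, which is a non-high vowel, so the suffix is -no, giving *dibeno*.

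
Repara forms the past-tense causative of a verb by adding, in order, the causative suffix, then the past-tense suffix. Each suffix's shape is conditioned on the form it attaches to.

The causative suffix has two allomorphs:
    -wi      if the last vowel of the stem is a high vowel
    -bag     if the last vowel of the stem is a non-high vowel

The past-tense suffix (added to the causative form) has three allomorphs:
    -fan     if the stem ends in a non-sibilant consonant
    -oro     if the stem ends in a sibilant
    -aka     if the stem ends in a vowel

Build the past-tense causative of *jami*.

jamiwiaka

Since the last vowel of *jami* is /i/ (a high vowel), it takes -wi, giving *jamiwi*.
The causative form *jamiwi* — final sound /i/ (a vowel) → -aka → *jamiwiaka*.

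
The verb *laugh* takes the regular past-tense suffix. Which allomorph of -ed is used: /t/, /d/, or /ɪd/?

/t/

The stem *laugh* ends in a voiceless consonant other than /t/.
The -ed suffix is realized as /ɪd/ after /t, d/; as /t/ after other voiceless consonants; and as /d/ after other voiced sounds.
So -ed on *laugh* is pronounced /t/.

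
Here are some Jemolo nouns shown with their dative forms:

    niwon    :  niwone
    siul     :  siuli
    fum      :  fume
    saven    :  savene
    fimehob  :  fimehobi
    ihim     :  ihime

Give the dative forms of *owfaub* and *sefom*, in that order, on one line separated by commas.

owfaubi, sefome

The alternation tracks the final consonant of the stem — -e when the stem ends in a nasal (*niwon*, *fum*, *saven*, *ihim*); -i when the stem ends in a non-nasal consonant (*siul*, *fimehob*).
The final consonant of *owfaub* is /b/, which is non-nasal, so the suffix is -i, giving *owfaubi*.
*sefom* — final consonant /m/ (a nasal) → -e → *sefome*.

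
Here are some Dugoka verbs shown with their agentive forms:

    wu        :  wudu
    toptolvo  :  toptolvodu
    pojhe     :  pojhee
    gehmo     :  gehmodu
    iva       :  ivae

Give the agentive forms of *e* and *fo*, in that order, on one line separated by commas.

The suffix is conditioned by the last vowel: -du when the last vowel of the stem is a rounded vowel (*wu*, *toptolvo*, *gehmo*); -e when the last vowel of the stem is an unrounded vowel (*pojhe*, *iva*).
*e*: last vowel = /e/, an unrounded vowel → -e → *ee*.
Since the last vowel of *fo* is /o/ (a rounded vowel), it takes -du, giving *fodu*.

ee, fodu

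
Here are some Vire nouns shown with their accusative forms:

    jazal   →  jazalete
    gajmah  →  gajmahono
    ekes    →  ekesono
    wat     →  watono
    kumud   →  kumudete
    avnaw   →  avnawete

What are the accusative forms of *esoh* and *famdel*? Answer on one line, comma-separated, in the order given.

esohono, famdelete

The suffix is conditioned by the final consonant: -ono when the stem ends in a voiceless consonant (*gajmah*, *ekes*, *wat*); -ete when the stem ends in a voiced consonant (*jazal*, *kumud*, *avnaw*).
Since the final consonant of *esoh* is /h/ (voiceless), it takes -ono, giving *esohono*.
The final consonant of *famdel* is /l/, which is voiced, so the suffix is -ete, giving *famdelete*.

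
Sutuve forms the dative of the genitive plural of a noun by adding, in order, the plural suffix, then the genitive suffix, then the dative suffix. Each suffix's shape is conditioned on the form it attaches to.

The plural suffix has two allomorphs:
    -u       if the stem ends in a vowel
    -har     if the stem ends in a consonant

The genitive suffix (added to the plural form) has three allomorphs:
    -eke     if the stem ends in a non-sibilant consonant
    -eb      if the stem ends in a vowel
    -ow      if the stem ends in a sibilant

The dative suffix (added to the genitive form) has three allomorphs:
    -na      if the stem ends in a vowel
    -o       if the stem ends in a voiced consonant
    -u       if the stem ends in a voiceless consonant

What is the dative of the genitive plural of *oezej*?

Since the final sound of *oezej* is /j/ (a consonant), it takes -har, giving *oezejhar*.
The final sound of the plural form *oezejhar* is /r/, which is a non-sibilant consonant, so the genitive suffix is -eke, giving *oezejhareke*.
The genitive form *oezejhareke*: final sound = /e/, a vowel → -na → *oezejharekena*.

oezejharekena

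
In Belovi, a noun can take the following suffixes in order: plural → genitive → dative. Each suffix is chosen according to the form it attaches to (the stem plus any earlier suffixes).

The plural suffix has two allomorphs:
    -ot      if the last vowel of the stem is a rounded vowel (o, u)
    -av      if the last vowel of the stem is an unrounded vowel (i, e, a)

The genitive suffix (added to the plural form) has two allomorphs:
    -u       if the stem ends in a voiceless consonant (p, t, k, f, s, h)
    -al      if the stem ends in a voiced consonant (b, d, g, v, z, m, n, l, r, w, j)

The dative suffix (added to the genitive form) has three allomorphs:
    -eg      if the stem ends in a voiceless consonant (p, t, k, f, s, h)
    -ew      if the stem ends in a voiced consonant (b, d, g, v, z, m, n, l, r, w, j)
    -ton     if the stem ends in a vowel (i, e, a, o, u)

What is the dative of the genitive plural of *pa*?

*pa*: last vowel = /a/, an unrounded vowel → -av → *paav*.
The final consonant of the plural form *paav* is /v/, which is voiced, so the genitive suffix is -al, giving *paaval*.
Since the final sound of the genitive form *paaval* is /l/ (a voiced consonant), it takes -ew, giving *paavalew*.

paavalew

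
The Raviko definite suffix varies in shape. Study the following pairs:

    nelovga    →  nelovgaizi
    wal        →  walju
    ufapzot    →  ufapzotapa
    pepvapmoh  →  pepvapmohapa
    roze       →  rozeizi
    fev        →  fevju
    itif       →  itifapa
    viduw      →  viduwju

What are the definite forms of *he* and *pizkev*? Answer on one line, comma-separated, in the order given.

The pattern is voicing of the final sound: -apa when the stem ends in a voiceless consonant (*ufapzot*, *pepvapmoh*, *itif*); -ju when the stem ends in a voiced consonant (*wal*, *fev*, *viduw*); -izi when the stem ends in a vowel (*nelovga*, *roze*).
Since the final sound of *he* is /e/ (a vowel), it takes -izi, giving *heizi*.
*pizkev*: final sound = /v/, a voiced consonant → -ju → *pizkevju*.

heizi, pizkevju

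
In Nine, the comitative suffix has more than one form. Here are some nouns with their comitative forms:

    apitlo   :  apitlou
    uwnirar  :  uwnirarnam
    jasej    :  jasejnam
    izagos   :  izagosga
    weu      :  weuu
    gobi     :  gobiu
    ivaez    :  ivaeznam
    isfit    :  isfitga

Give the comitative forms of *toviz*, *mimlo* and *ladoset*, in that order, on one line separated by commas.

toviznam, mimlou, ladosetga

The pattern is voicing of the final sound: -ga when the stem ends in a voiceless consonant (*izagos*, *isfit*); -nam when the stem ends in a voiced consonant (*uwnirar*, *jasej*, *ivaez*); -u when the stem ends in a vowel (*apitlo*, *weu*, *gobi*).
The final sound of *toviz* is /z/, which is a voiced consonant, so the suffix is -nam, giving *toviznam*.
*mimlo* — final sound /o/ (a vowel) → -u → *mimlou*.
The final sound of *ladoset* is /t/, which is a voiceless consonant, so the suffix is -ga, giving *ladosetga*.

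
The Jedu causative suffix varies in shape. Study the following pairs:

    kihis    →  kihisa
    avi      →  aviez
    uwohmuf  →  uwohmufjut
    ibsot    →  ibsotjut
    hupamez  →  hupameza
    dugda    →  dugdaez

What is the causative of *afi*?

afiez

The suffix is conditioned by the final sound: -a when the stem ends in a sibilant (*kihis*, *hupamez*); -jut when the stem ends in a non-sibilant consonant (*uwohmuf*, *ibsot*); -ez when the stem ends in a vowel (*avi*, *dugda*).
*afi*: final sound = /i/, a vowel → -ez → *afiez*.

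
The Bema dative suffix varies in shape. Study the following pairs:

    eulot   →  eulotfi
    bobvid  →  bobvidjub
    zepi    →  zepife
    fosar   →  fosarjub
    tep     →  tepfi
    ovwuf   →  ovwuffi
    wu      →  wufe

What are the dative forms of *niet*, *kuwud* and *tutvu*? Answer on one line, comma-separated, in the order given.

The pattern is voicing of the final sound: -fi when the stem ends in a voiceless consonant (*eulot*, *tep*, *ovwuf*); -jub when the stem ends in a voiced consonant (*bobvid*, *fosar*); -fe when the stem ends in a vowel (*zepi*, *wu*).
The final sound of *niet* is /t/, which is a voiceless consonant, so the suffix is -fi, giving *nietfi*.
The final sound of *kuwud* is /d/, which is a voiced consonant, so the suffix is -jub, giving *kuwudjub*.
The final sound of *tutvu* is /u/, which is a vowel, so the suffix is -fe, giving *tutvufe*.

nietfi, kuwudjub, tutvufe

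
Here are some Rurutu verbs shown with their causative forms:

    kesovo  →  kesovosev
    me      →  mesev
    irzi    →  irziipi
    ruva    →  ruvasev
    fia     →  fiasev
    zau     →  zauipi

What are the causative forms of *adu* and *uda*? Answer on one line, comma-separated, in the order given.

The pattern is height harmony: -ipi when the last vowel of the stem is a high vowel (*irzi*, *zau*); -sev when the last vowel of the stem is a non-high vowel (*kesovo*, *me*, *ruva*, *fia*).
*adu* — last vowel /u/ (a high vowel) → -ipi → *aduipi*.
Since the last vowel of *uda* is /a/ (a non-high vowel), it takes -sev, giving *udasev*.

aduipi, udasev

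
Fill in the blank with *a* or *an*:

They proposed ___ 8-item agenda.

an

The indefinite article is chosen by the initial *sound* of the following word, not its spelling.
The number *8* is spoken "eight", beginning with /eɪt/ — a vowel sound.
So the article is *an*: They proposed an 8-item agenda.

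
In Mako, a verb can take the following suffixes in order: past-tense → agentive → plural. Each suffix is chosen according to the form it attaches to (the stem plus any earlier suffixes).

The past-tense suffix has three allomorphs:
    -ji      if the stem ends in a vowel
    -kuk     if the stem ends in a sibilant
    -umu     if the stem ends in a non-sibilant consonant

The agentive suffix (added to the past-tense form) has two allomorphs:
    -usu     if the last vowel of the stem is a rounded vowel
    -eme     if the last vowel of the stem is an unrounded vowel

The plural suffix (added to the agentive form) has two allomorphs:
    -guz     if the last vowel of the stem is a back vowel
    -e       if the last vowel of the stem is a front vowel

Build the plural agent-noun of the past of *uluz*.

uluzkukusuguz

Since the final sound of *uluz* is /z/ (a sibilant), it takes -kuk, giving *uluzkuk*.
The last vowel of the past-tense form *uluzkuk* is /u/, which is a rounded vowel, so the agentive suffix is -usu, giving *uluzkukusu*.
Since the last vowel of the agentive form *uluzkukusu* is /u/ (a back vowel), it takes -guz, giving *uluzkukusuguz*.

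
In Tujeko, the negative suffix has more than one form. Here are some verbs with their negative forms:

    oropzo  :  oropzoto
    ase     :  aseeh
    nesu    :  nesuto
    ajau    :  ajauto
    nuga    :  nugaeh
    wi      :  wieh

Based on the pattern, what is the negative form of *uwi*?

uwieh

Looking at the last vowel of each stem: -to when the last vowel of the stem is a rounded vowel (*oropzo*, *nesu*, *ajau*); -eh when the last vowel of the stem is an unrounded vowel (*ase*, *nuga*, *wi*).
*uwi*: last vowel = /i/, an unrounded vowel → -eh → *uwieh*.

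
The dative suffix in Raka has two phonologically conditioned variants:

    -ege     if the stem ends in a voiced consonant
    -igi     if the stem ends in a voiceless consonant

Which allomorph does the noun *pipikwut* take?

-igi

Since the final consonant of *pipikwut* is /t/ (voiceless), it takes -igi.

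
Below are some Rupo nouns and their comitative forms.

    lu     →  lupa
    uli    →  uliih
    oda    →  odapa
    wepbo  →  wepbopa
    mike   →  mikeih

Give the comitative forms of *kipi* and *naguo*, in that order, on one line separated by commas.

Looking at the last vowel of each stem: -ih when the last vowel of the stem is a front vowel (*uli*, *mike*); -pa when the last vowel of the stem is a back vowel (*lu*, *oda*, *wepbo*).
The last vowel of *kipi* is /i/, which is a front vowel, so the suffix is -ih, giving *kipiih*.
Since the last vowel of *naguo* is /o/ (a back vowel), it takes -pa, giving *naguopa*.

kipiih, naguopa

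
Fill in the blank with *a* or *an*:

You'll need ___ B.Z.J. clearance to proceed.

a

The indefinite article is chosen by the initial *sound* of the following word, not its spelling.
The initialism *B.Z.J.* is read letter by letter; the first letter, B, is pronounced /biː/, which begins with a consonant sound.
So the article is *a*: You'll need a B.Z.J. clearance to proceed.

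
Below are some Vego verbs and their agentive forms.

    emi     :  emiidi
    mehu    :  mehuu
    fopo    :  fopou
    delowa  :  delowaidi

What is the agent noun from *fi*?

Looking at the last vowel of each stem: -u when the last vowel of the stem is a rounded vowel (*mehu*, *fopo*); -idi when the last vowel of the stem is an unrounded vowel (*emi*, *delowa*).
*fi* — last vowel /i/ (an unrounded vowel) → -idi → *fiidi*.

fiidi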